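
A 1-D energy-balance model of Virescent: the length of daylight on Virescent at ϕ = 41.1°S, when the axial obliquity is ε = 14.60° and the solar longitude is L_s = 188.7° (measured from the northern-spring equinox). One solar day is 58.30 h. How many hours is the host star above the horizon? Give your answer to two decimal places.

29.77 h

Solar declination: sin δ = sin ε · sin L_s = sin 14.60° × sin 188.7° = -0.03813, so δ = -2.185°.
cos h₀ = −tan ϕ · tan δ = −tan(-41.1°) × tan(-2.185°) = -0.0333, so h₀ = 1.6041 rad = 91.91°.
Daylight = 2h₀/(2π) × 58.30 h = (1.6041/π) × 58.30 = 29.77 h.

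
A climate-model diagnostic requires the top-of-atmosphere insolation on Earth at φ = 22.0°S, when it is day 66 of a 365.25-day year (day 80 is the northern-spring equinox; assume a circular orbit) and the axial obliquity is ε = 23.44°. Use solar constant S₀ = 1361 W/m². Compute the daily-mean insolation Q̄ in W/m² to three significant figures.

Q̄ ≈ 424 W/m²

Solar longitude: λ_s = 360° × (66 − 80)/365.25 = -13.799°, i.e. -13.799° + 360° = 346.201°.
sin δ = sin 23.44° × sin 346.201° = -0.09488, so δ = -5.444°.
cos H₀ = −tan(-22.0°) tan(-5.444°) = -0.0385, H₀ = 1.6093 rad.
Bracket: H₀ sin φ sin δ + cos φ cos δ sin H₀ = 1.6093×-0.37461×-0.09488 + 0.92718×0.99549×0.99926 = 0.057199 + 0.922315 = 0.979514.
Q̄ = (S₀/π) × [bracket] = (1361/π) × 0.979514 = 424.3 W/m².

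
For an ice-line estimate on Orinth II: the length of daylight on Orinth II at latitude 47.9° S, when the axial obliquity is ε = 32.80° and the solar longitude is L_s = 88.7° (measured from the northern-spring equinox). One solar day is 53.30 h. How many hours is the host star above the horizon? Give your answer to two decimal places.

Solar declination: sin δ = sin ε · sin L_s = sin 32.80° × sin 88.7° = 0.54157, so δ = +32.790°.
cos h₀ = −tan ϕ · tan δ = −tan(-47.9°) × tan(+32.790°) = 0.7130, so h₀ = 0.7771 rad = 44.52°.
Daylight = 2h₀/(2π) × 53.30 h = (0.7771/π) × 53.30 = 13.18 h.

13.18 h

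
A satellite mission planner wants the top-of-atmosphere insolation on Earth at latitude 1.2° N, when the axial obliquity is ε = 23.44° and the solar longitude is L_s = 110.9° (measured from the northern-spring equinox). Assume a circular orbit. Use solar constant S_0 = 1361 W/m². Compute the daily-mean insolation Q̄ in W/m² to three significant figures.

Solar declination: sin δ = sin ε · sin L_s = sin 23.44° × sin 110.9° = 0.37162, so δ = +21.815°.
cos h₀ = −tan(+1.2°) tan(+21.815°) = -0.0084, h₀ = 1.5792 rad.
Bracket: h₀ sin ϕ sin δ + cos ϕ cos δ sin h₀ = 1.5792×0.02094×0.37162 + 0.99978×0.92839×0.99996 = 0.012289 + 0.928149 = 0.940438.
Q̄ = (S_0/π) × [bracket] = (1361/π) × 0.940438 = 407.4 W/m².

Q̄ ≈ 407 W/m²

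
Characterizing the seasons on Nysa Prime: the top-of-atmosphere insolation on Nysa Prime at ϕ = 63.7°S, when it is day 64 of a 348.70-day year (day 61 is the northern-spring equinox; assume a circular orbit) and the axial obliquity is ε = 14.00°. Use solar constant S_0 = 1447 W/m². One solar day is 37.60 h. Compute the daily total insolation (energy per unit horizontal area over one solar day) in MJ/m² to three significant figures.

26.5 MJ/m²

Solar longitude: L_s = 360° × (64 − 61)/348.70 = 3.097°.
sin δ = sin 14.00° × sin 3.097° = 0.01307, so δ = +0.749°.
cos h₀ = −tan(-63.7°) tan(+0.749°) = 0.0264, h₀ = 1.5443 rad.
Bracket: h₀ sin ϕ sin δ + cos ϕ cos δ sin h₀ = 1.5443×-0.89649×0.01307 + 0.44307×0.99991×0.99965 = -0.018095 + 0.442875 = 0.424780.
Q̄ = (S_0/π) × [bracket] = (1447/π) × 0.424780 = 195.65 W/m².
Daily total = Q̄ × 37.60 h × 3600 s/h = 195.65 × 37.60 × 3600 / 10⁶ = 26.48 MJ/m².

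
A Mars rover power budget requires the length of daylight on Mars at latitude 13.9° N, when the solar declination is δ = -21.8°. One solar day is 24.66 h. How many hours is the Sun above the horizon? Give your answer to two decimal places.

11.55 h

cos H₀ = −tan φ · tan δ = −tan(+13.9°) × tan(-21.800°) = 0.0990, so H₀ = 1.4717 rad = 84.32°.
Daylight = 2H₀/(2π) × 24.66 h = (1.4717/π) × 24.66 = 11.55 h.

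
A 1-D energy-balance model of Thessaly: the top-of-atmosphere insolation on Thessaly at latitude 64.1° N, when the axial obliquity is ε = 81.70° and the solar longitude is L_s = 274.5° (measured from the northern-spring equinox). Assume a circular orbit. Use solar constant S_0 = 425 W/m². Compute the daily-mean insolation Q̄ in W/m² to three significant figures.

Q̄ ≈ 0.00 W/m²

Solar declination: sin δ = sin ε · sin L_s = sin 81.70° × sin 274.5° = -0.98648, so δ = -80.566°.
cos h₀ = −tan(+64.1°) tan(-80.566°) = 12.3945 ≥ 1 ⇒ polar night, h₀ = 0 and Q̄ = 0.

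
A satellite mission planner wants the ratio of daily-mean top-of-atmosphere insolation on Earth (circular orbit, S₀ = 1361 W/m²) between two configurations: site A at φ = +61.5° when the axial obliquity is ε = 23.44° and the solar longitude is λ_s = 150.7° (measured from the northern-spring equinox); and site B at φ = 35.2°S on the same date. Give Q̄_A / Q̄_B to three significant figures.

— Configuration A (φ=+61.5°):
Solar declination: sin δ = sin ε · sin λ_s = sin 23.44° × sin 150.7° = 0.19467, so δ = +11.225°.
cos H₀ = −tan(+61.5°) tan(+11.225°) = -0.3655, H₀ = 1.9450 rad.
Bracket: H₀ sin φ sin δ + cos φ cos δ sin H₀ = 1.9450×0.87882×0.19467 + 0.47716×0.98087×0.93080 = 0.332750 + 0.435644 = 0.768394.
Q̄ = (S₀/π) × [bracket] = (1361/π) × 0.768394 = 332.88 W/m².
— Configuration B (φ=-35.2°):
cos H₀ = −tan(-35.2°) tan(+11.225°) = 0.1400, H₀ = 1.4303 rad.
Bracket: H₀ sin φ sin δ + cos φ cos δ sin H₀ = 1.4303×-0.57643×0.19467 + 0.81714×0.98087×0.99015 = -0.160499 + 0.793613 = 0.633114.
Q̄ = (S₀/π) × [bracket] = (1361/π) × 0.633114 = 274.28 W/m².
Ratio Q̄_A / Q̄_B = 332.88 / 274.28 = 1.214.

Q̄_A / Q̄_B ≈ 1.21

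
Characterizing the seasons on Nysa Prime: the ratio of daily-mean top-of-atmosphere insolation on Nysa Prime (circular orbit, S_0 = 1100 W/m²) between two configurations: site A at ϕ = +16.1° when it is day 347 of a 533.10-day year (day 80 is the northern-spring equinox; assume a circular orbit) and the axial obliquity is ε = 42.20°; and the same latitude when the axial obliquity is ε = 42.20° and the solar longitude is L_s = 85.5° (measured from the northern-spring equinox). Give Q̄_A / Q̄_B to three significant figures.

Q̄_A / Q̄_B ≈ 0.932

— Configuration A (ϕ=+16.1°):
Solar longitude: L_s = 360° × (347 − 80)/533.10 = 180.304°.
sin δ = sin 42.20° × sin 180.304° = -0.00356, so δ = -0.204°.
cos h₀ = −tan(+16.1°) tan(-0.204°) = 0.0010, h₀ = 1.5698 rad.
Bracket: h₀ sin ϕ sin δ + cos ϕ cos δ sin h₀ = 1.5698×0.27731×-0.00356 + 0.96078×0.99999×1.00000 = -0.001550 + 0.960770 = 0.959220.
Q̄ = (S_0/π) × [bracket] = (1100/π) × 0.959220 = 335.86 W/m².
— Configuration B (ϕ=+16.1°):
Solar declination: sin δ = sin ε · sin L_s = sin 42.20° × sin 85.5° = 0.66965, so δ = +42.040°.
cos h₀ = −tan(+16.1°) tan(+42.040°) = -0.2603, h₀ = 1.8341 rad.
Bracket: h₀ sin ϕ sin δ + cos ϕ cos δ sin h₀ = 1.8341×0.27731×0.66965 + 0.96078×0.74268×0.96554 = 0.340594 + 0.688963 = 1.029557.
Q̄ = (S_0/π) × [bracket] = (1100/π) × 1.029557 = 360.49 W/m².
Ratio Q̄_A / Q̄_B = 335.86 / 360.49 = 0.9317.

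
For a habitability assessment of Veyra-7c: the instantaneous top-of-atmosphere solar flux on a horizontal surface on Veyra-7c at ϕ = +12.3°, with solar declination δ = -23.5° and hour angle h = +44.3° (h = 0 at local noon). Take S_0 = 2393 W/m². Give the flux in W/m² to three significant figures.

cos θ_z = sin ϕ sin δ + cos ϕ cos δ cos h = -0.084946 + 0.641267 = 0.556321.
Flux = S_0 · cos θ_z = 2393 × 0.556321 = 1331 W/m².

1.33e+03 W/m²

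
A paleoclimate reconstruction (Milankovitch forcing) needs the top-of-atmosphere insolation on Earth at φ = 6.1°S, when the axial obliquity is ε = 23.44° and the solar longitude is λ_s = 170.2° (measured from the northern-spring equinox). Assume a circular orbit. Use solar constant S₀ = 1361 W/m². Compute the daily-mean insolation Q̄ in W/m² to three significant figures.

Solar declination: sin δ = sin ε · sin λ_s = sin 23.44° × sin 170.2° = 0.06771, so δ = +3.882°.
cos H₀ = −tan(-6.1°) tan(+3.882°) = 0.0073, H₀ = 1.5635 rad.
Bracket: H₀ sin φ sin δ + cos φ cos δ sin H₀ = 1.5635×-0.10626×0.06771 + 0.99434×0.99771×0.99997 = -0.011249 + 0.992033 = 0.980784.
Q̄ = (S₀/π) × [bracket] = (1361/π) × 0.980784 = 424.9 W/m².

Q̄ ≈ 425 W/m²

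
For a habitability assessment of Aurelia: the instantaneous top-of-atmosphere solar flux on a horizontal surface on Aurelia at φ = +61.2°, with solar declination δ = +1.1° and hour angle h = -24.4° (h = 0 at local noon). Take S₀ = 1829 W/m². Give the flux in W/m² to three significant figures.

833 W/m²

cos θ_z = sin φ sin δ + cos φ cos δ cos h = 0.016823 + 0.438644 = 0.455467.
Flux = S₀ · cos θ_z = 1829 × 0.455467 = 833.0 W/m².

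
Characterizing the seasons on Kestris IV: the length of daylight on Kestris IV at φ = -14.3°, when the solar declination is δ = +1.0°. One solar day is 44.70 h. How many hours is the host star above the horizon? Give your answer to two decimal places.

cos H₀ = −tan φ · tan δ = −tan(-14.3°) × tan(+1.000°) = 0.0044, so H₀ = 1.5663 rad = 89.75°.
Daylight = 2H₀/(2π) × 44.70 h = (1.5663/π) × 44.70 = 22.29 h.

22.29 h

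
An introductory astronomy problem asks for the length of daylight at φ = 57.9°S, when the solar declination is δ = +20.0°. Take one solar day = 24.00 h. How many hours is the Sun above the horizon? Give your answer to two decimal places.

cos H₀ = −tan φ · tan δ = −tan(-57.9°) × tan(+20.000°) = 0.5802, so H₀ = 0.9518 rad = 54.53°.
Daylight = 2H₀/(2π) × 24.00 h = (0.9518/π) × 24.00 = 7.27 h.

7.27 h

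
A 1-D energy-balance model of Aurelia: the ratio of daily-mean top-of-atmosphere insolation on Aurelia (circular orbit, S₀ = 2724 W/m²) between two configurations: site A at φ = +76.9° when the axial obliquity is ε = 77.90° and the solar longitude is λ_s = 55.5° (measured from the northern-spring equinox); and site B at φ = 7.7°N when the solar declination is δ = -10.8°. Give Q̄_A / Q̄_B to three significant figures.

Q̄_A / Q̄_B ≈ 2.64

— Configuration A (φ=+76.9°):
Solar declination: sin δ = sin ε · sin λ_s = sin 77.90° × sin 55.5° = 0.80582, so δ = +53.689°.
cos H₀ = −tan(+76.9°) tan(+53.689°) = -5.8477 ≤ −1 ⇒ polar day, H₀ = π.
Bracket: H₀ sin φ sin δ + cos φ cos δ sin H₀ = 3.1416×0.97398×0.80582 + 0.22665×0.59216×0.00000 = 2.465693 + 0.000000 = 2.465693.
Q̄ = (S₀/π) × [bracket] = (2724/π) × 2.465693 = 2137.9 W/m².
— Configuration B (φ=+7.7°):
cos H₀ = −tan(+7.7°) tan(-10.800°) = 0.0258, H₀ = 1.5450 rad.
Bracket: H₀ sin φ sin δ + cos φ cos δ sin H₀ = 1.5450×0.13399×-0.18738 + 0.99098×0.98229×0.99967 = -0.038790 + 0.973109 = 0.934319.
Q̄ = (S₀/π) × [bracket] = (2724/π) × 0.934319 = 810.13 W/m².
Ratio Q̄_A / Q̄_B = 2137.9 / 810.13 = 2.639.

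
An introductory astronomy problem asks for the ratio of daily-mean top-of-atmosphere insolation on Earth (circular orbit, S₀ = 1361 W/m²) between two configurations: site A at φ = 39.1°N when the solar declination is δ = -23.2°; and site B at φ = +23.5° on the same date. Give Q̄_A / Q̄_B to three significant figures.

— Configuration A (φ=+39.1°):
cos H₀ = −tan(+39.1°) tan(-23.200°) = 0.3483, H₀ = 1.2150 rad.
Bracket: H₀ sin φ sin δ + cos φ cos δ sin H₀ = 1.2150×0.63068×-0.39394 + 0.77605×0.91914×0.93738 = -0.301867 + 0.668632 = 0.366765.
Q̄ = (S₀/π) × [bracket] = (1361/π) × 0.366765 = 158.89 W/m².
— Configuration B (φ=+23.5°):
cos H₀ = −tan(+23.5°) tan(-23.200°) = 0.1864, H₀ = 1.3833 rad.
Bracket: H₀ sin φ sin δ + cos φ cos δ sin H₀ = 1.3833×0.39875×-0.39394 + 0.91706×0.91914×0.98248 = -0.217294 + 0.828139 = 0.610845.
Q̄ = (S₀/π) × [bracket] = (1361/π) × 0.610845 = 264.63 W/m².
Ratio Q̄_A / Q̄_B = 158.89 / 264.63 = 0.6004.

Q̄_A / Q̄_B ≈ 0.600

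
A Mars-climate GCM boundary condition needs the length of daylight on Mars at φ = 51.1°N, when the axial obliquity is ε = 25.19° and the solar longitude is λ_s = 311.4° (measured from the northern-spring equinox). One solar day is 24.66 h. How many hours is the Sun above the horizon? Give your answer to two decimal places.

Solar declination: sin δ = sin ε · sin λ_s = sin 25.19° × sin 311.4° = -0.31926, so δ = -18.618°.
cos H₀ = −tan φ · tan δ = −tan(+51.1°) × tan(-18.618°) = 0.4175, so H₀ = 1.1401 rad = 65.32°.
Daylight = 2H₀/(2π) × 24.66 h = (1.1401/π) × 24.66 = 8.95 h.

8.95 h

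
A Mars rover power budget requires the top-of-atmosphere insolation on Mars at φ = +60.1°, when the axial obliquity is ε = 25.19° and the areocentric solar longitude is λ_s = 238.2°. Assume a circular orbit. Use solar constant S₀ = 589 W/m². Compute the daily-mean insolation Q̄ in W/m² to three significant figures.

sin δ = sin 25.19° × sin 238.2° = -0.36173, so δ = -21.207°.
cos H₀ = −tan(+60.1°) tan(-21.207°) = 0.6748, H₀ = 0.8301 rad.
Bracket: H₀ sin φ sin δ + cos φ cos δ sin H₀ = 0.8301×0.86690×-0.36173 + 0.49849×0.93228×0.73803 = -0.260306 + 0.342986 = 0.082680.
Q̄ = (S₀/π) × [bracket] = (589/π) × 0.082680 = 15.50 W/m².

Q̄ ≈ 15.5 W/m²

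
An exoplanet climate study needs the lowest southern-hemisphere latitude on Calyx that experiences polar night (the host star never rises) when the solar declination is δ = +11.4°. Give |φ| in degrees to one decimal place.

Polar night requires cos H₀ = −tan φ tan δ ≥ 1, i.e. tan φ tan δ ≤ −1.
The boundary is |tan φ| · |tan δ| = 1, so |φ| = 90° − |δ| = 90° − 11.4° = 78.6° in the southern hemisphere.

|φ| = 78.6°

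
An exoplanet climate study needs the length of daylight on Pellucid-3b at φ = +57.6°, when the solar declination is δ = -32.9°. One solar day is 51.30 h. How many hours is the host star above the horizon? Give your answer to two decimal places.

0.00 h

cos H₀ = −tan φ · tan δ = 1.0194 ≥ 1, so the host star never rises (polar night) and H₀ = 0.
Daylight = 2H₀/(2π) × 51.30 h = (0.0000/π) × 51.30 = 0.00 h.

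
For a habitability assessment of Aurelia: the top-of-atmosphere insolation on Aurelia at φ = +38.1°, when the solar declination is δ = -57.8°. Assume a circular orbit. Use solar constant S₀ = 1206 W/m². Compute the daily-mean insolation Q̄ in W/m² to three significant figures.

Q̄ ≈ 0.00 W/m²

cos H₀ = −tan(+38.1°) tan(-57.800°) = 1.2451 ≥ 1 ⇒ polar night, H₀ = 0 and Q̄ = 0.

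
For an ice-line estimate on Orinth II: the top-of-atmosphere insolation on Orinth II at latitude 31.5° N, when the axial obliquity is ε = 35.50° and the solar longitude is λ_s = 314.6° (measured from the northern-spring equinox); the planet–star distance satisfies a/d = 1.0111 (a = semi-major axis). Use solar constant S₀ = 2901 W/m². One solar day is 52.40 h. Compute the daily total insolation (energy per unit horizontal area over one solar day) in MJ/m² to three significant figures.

Solar declination: sin δ = sin ε · sin λ_s = sin 35.50° × sin 314.6° = -0.41348, so δ = -24.423°.
cos H₀ = −tan(+31.5°) tan(-24.423°) = 0.2783, H₀ = 1.2888 rad.
Bracket: H₀ sin φ sin δ + cos φ cos δ sin H₀ = 1.2888×0.52250×-0.41348 + 0.85264×0.91052×0.96050 = -0.278437 + 0.745680 = 0.467243.
Inverse-square distance factor (a/d)² = 1.0111² = 1.022323.
Q̄ = (S₀/π) × 1.022323 × [bracket] = (2901/π) × 1.022323 × 0.467243 = 441.09 W/m².
Daily total = Q̄ × 52.40 h × 3600 s/h = 441.09 × 52.40 × 3600 / 10⁶ = 83.21 MJ/m².

83.2 MJ/m²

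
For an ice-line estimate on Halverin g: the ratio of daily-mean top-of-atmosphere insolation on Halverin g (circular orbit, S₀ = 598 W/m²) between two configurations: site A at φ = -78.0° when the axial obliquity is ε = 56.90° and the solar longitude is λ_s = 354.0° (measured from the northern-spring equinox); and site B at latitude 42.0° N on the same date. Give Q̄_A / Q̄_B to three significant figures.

Q̄_A / Q̄_B ≈ 0.553

— Configuration A (φ=-78.0°):
Solar declination: sin δ = sin ε · sin λ_s = sin 56.90° × sin 354.0° = -0.08757, so δ = -5.024°.
cos H₀ = −tan(-78.0°) tan(-5.024°) = -0.4136, H₀ = 1.9971 rad.
Bracket: H₀ sin φ sin δ + cos φ cos δ sin H₀ = 1.9971×-0.97815×-0.08757 + 0.20791×0.99616×0.91048 = 0.171065 + 0.188571 = 0.359636.
Q̄ = (S₀/π) × [bracket] = (598/π) × 0.359636 = 68.456 W/m².
— Configuration B (φ=+42.0°):
cos H₀ = −tan(+42.0°) tan(-5.024°) = 0.0791, H₀ = 1.4916 rad.
Bracket: H₀ sin φ sin δ + cos φ cos δ sin H₀ = 1.4916×0.66913×-0.08757 + 0.74314×0.99616×0.99686 = -0.087401 + 0.737962 = 0.650561.
Q̄ = (S₀/π) × [bracket] = (598/π) × 0.650561 = 123.83 W/m².
Ratio Q̄_A / Q̄_B = 68.456 / 123.83 = 0.5528.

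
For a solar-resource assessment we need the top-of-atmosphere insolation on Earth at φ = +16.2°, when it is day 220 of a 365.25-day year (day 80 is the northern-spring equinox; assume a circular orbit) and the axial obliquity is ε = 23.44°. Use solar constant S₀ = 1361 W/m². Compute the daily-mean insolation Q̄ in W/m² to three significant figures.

Solar longitude: λ_s = 360° × (220 − 80)/365.25 = 137.988°.
sin δ = sin 23.44° × sin 137.988° = 0.26624, so δ = +15.440°.
cos H₀ = −tan(+16.2°) tan(+15.440°) = -0.0802, H₀ = 1.6511 rad.
Bracket: H₀ sin φ sin δ + cos φ cos δ sin H₀ = 1.6511×0.27899×0.26624 + 0.96029×0.96391×0.99678 = 0.122641 + 0.922653 = 1.045294.
Q̄ = (S₀/π) × [bracket] = (1361/π) × 1.045294 = 452.8 W/m².

Q̄ ≈ 453 W/m²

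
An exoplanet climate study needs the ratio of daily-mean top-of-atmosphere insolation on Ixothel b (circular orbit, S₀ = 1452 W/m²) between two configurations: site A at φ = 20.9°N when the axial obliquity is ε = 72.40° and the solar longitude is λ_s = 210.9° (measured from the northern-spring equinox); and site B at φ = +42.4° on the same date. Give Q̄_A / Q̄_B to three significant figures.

— Configuration A (φ=+20.9°):
Solar declination: sin δ = sin ε · sin λ_s = sin 72.40° × sin 210.9° = -0.48950, so δ = -29.308°.
cos H₀ = −tan(+20.9°) tan(-29.308°) = 0.2144, H₀ = 1.3548 rad.
Bracket: H₀ sin φ sin δ + cos φ cos δ sin H₀ = 1.3548×0.35674×-0.48950 + 0.93420×0.87200×0.97675 = -0.236581 + 0.795682 = 0.559101.
Q̄ = (S₀/π) × [bracket] = (1452/π) × 0.559101 = 258.41 W/m².
— Configuration B (φ=+42.4°):
cos H₀ = −tan(+42.4°) tan(-29.308°) = 0.5126, H₀ = 1.0326 rad.
Bracket: H₀ sin φ sin δ + cos φ cos δ sin H₀ = 1.0326×0.67430×-0.48950 + 0.73846×0.87200×0.85863 = -0.340830 + 0.552904 = 0.212074.
Q̄ = (S₀/π) × [bracket] = (1452/π) × 0.212074 = 98.018 W/m².
Ratio Q̄_A / Q̄_B = 258.41 / 98.018 = 2.636.

Q̄_A / Q̄_B ≈ 2.64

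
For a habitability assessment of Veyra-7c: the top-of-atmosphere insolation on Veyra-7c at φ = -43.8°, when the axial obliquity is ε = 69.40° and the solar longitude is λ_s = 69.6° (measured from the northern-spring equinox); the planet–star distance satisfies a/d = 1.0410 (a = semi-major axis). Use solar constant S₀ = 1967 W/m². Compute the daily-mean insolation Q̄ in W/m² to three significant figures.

Q̄ ≈ 0.00 W/m²

Solar declination: sin δ = sin ε · sin λ_s = sin 69.40° × sin 69.6° = 0.87735, so δ = +61.325°.
cos H₀ = −tan(-43.8°) tan(+61.325°) = 1.7534 ≥ 1 ⇒ polar night, H₀ = 0 and Q̄ = 0.
Inverse-square distance factor (a/d)² = 1.0410² = 1.083681.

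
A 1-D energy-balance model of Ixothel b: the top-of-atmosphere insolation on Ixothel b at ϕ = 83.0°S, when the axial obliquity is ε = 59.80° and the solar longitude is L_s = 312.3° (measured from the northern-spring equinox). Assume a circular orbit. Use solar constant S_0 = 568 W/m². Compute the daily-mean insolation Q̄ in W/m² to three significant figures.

Solar declination: sin δ = sin ε · sin L_s = sin 59.80° × sin 312.3° = -0.63924, so δ = -39.736°.
cos h₀ = −tan(-83.0°) tan(-39.736°) = -6.7701 ≤ −1 ⇒ polar day, h₀ = π.
Bracket: h₀ sin ϕ sin δ + cos ϕ cos δ sin h₀ = 3.1416×-0.99255×-0.63924 + 0.12187×0.76900×0.00000 = 1.993275 + 0.000000 = 1.993275.
Q̄ = (S_0/π) × [bracket] = (568/π) × 1.993275 = 360.4 W/m².

Q̄ ≈ 360 W/m²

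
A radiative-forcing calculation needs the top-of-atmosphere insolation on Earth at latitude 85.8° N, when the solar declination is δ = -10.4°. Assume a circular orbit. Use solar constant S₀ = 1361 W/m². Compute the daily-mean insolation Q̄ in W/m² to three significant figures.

cos H₀ = −tan(+85.8°) tan(-10.400°) = 2.4993 ≥ 1 ⇒ polar night, H₀ = 0 and Q̄ = 0.

Q̄ ≈ 0.00 W/m²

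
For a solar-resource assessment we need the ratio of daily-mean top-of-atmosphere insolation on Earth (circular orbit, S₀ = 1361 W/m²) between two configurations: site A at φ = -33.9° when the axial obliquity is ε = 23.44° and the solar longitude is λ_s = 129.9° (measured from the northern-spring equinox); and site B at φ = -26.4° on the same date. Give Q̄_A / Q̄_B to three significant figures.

— Configuration A (φ=-33.9°):
Solar declination: sin δ = sin ε · sin λ_s = sin 23.44° × sin 129.9° = 0.30517, so δ = +17.768°.
cos H₀ = −tan(-33.9°) tan(+17.768°) = 0.2153, H₀ = 1.3538 rad.
Bracket: H₀ sin φ sin δ + cos φ cos δ sin H₀ = 1.3538×-0.55775×0.30517 + 0.83001×0.95230×0.97654 = -0.230428 + 0.771875 = 0.541447.
Q̄ = (S₀/π) × [bracket] = (1361/π) × 0.541447 = 234.57 W/m².
— Configuration B (φ=-26.4°):
cos H₀ = −tan(-26.4°) tan(+17.768°) = 0.1591, H₀ = 1.4110 rad.
Bracket: H₀ sin φ sin δ + cos φ cos δ sin H₀ = 1.4110×-0.44464×0.30517 + 0.89571×0.95230×0.98727 = -0.191460 + 0.842126 = 0.650666.
Q̄ = (S₀/π) × [bracket] = (1361/π) × 0.650666 = 281.88 W/m².
Ratio Q̄_A / Q̄_B = 234.57 / 281.88 = 0.8322.

Q̄_A / Q̄_B ≈ 0.832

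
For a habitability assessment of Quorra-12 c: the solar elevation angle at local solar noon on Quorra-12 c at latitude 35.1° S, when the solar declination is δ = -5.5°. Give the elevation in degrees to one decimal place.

60.4°

At local noon the hour angle is zero, so the zenith angle equals |φ − δ| = |-35.1° − (-5.500°)| = 29.600°.
Elevation = 90° − 29.600° = 60.4°.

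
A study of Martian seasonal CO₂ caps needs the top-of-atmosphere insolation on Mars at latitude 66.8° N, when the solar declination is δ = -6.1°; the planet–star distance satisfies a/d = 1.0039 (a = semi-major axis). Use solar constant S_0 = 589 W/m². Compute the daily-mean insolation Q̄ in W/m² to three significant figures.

cos h₀ = −tan(+66.8°) tan(-6.100°) = 0.2493, h₀ = 1.3188 rad.
Bracket: h₀ sin ϕ sin δ + cos ϕ cos δ sin h₀ = 1.3188×0.91914×-0.10626 + 0.39394×0.99434×0.96841 = -0.128804 + 0.379336 = 0.250532.
Inverse-square distance factor (a/d)² = 1.0039² = 1.007815.
Q̄ = (S_0/π) × 1.007815 × [bracket] = (589/π) × 1.007815 × 0.250532 = 47.34 W/m².

Q̄ ≈ 47.3 W/m²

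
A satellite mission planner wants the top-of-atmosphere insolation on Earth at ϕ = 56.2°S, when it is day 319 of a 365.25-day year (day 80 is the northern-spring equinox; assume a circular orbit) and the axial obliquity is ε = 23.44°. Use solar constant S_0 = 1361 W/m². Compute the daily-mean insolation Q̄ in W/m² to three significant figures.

Solar longitude: L_s = 360° × (319 − 80)/365.25 = 235.565°.
sin δ = sin 23.44° × sin 235.565° = -0.32808, so δ = -19.152°.
cos h₀ = −tan(-56.2°) tan(-19.152°) = -0.5188, h₀ = 2.1162 rad.
Bracket: h₀ sin ϕ sin δ + cos ϕ cos δ sin h₀ = 2.1162×-0.83098×-0.32808 + 0.55630×0.94465×0.85490 = 0.576935 + 0.449257 = 1.026192.
Q̄ = (S_0/π) × [bracket] = (1361/π) × 1.026192 = 444.6 W/m².

Q̄ ≈ 445 W/m²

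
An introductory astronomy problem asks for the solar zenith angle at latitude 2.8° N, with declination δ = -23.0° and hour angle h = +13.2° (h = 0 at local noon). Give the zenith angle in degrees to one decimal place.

cos θ_z = sin φ sin δ + cos φ cos δ cos h = -0.019087 + 0.895114 = 0.876027.
θ_z = arccos(0.876027) = 28.8°.

θ_z = 28.8°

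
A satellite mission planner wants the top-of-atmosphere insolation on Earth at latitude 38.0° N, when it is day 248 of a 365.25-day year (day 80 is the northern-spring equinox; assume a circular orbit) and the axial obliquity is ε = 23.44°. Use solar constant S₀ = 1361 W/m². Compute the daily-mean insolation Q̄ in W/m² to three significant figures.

Solar longitude: λ_s = 360° × (248 − 80)/365.25 = 165.585°.
sin δ = sin 23.44° × sin 165.585° = 0.09903, so δ = +5.683°.
cos H₀ = −tan(+38.0°) tan(+5.683°) = -0.0777, H₀ = 1.6486 rad.
Bracket: H₀ sin φ sin δ + cos φ cos δ sin H₀ = 1.6486×0.61566×0.09903 + 0.78801×0.99508×0.99697 = 0.100513 + 0.781757 = 0.882270.
Q̄ = (S₀/π) × [bracket] = (1361/π) × 0.882270 = 382.2 W/m².

Q̄ ≈ 382 W/m²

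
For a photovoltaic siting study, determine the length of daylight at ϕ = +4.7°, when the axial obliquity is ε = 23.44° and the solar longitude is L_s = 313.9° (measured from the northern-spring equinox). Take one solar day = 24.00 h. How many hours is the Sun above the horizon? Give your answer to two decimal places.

11.81 h

Solar declination: sin δ = sin ε · sin L_s = sin 23.44° × sin 313.9° = -0.28663, so δ = -16.656°.
cos h₀ = −tan ϕ · tan δ = −tan(+4.7°) × tan(-16.656°) = 0.0246, so h₀ = 1.5462 rad = 88.59°.
Daylight = 2h₀/(2π) × 24.00 h = (1.5462/π) × 24.00 = 11.81 h.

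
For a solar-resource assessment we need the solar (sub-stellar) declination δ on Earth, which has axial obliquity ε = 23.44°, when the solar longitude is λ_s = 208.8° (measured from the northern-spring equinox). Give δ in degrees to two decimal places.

δ = -11.05°

sin δ = sin ε · sin λ_s = sin 23.44° × sin 208.8° = -0.191636.
δ = arcsin(-0.191636) = -11.05°.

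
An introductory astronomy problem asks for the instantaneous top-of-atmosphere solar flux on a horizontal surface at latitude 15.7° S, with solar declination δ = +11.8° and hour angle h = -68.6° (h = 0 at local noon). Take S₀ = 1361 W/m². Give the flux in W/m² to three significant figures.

cos θ_z = sin φ sin δ + cos φ cos δ cos h = -0.055337 + 0.343841 = 0.288504.
Flux = S₀ · cos θ_z = 1361 × 0.288504 = 392.7 W/m².

393 W/m²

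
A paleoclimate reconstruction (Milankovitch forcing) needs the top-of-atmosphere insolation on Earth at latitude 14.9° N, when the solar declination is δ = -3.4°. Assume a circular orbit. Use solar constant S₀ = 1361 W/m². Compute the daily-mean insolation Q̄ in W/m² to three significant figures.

Q̄ ≈ 408 W/m²

cos H₀ = −tan(+14.9°) tan(-3.400°) = 0.0158, H₀ = 1.5550 rad.
Bracket: H₀ sin φ sin δ + cos φ cos δ sin H₀ = 1.5550×0.25713×-0.05931 + 0.96638×0.99824×0.99988 = -0.023714 + 0.964563 = 0.940849.
Q̄ = (S₀/π) × [bracket] = (1361/π) × 0.940849 = 407.6 W/m².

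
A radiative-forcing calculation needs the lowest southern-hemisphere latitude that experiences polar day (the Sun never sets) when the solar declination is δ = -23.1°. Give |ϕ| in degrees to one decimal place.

Polar day requires cos h₀ = −tan ϕ tan δ ≤ −1, i.e. tan ϕ tan δ ≥ 1.
The boundary is |tan ϕ| · |tan δ| = 1, so |ϕ| = 90° − |δ| = 90° − 23.1° = 66.9° in the southern hemisphere.

|ϕ| = 66.9°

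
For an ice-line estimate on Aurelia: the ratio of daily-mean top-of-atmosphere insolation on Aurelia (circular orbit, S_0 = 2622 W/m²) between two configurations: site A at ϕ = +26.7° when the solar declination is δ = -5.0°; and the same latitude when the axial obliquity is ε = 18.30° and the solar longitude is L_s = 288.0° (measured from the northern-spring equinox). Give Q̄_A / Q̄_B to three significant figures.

Q̄_A / Q̄_B ≈ 1.27

— Configuration A (ϕ=+26.7°):
cos h₀ = −tan(+26.7°) tan(-5.000°) = 0.0440, h₀ = 1.5268 rad.
Bracket: h₀ sin ϕ sin δ + cos ϕ cos δ sin h₀ = 1.5268×0.44932×-0.08716 + 0.89337×0.99619×0.99903 = -0.059794 + 0.889103 = 0.829309.
Q̄ = (S_0/π) × [bracket] = (2622/π) × 0.829309 = 692.15 W/m².
— Configuration B (ϕ=+26.7°):
Solar declination: sin δ = sin ε · sin L_s = sin 18.30° × sin 288.0° = -0.29862, so δ = -17.375°.
cos h₀ = −tan(+26.7°) tan(-17.375°) = 0.1574, h₀ = 1.4128 rad.
Bracket: h₀ sin ϕ sin δ + cos ϕ cos δ sin h₀ = 1.4128×0.44932×-0.29862 + 0.89337×0.95437×0.98754 = -0.189564 + 0.841982 = 0.652418.
Q̄ = (S_0/π) × [bracket] = (2622/π) × 0.652418 = 544.51 W/m².
Ratio Q̄_A / Q̄_B = 692.15 / 544.51 = 1.271.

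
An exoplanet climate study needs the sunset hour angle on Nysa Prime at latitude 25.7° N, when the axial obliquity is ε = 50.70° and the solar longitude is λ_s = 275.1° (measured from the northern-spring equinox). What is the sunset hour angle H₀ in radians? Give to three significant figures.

H₀ = 0.949 rad

Solar declination: sin δ = sin ε · sin λ_s = sin 50.70° × sin 275.1° = -0.77078, so δ = -50.424°.
cos H₀ = −tan φ · tan δ = −tan(+25.7°) × tan(-50.424°) = 0.5822, so H₀ = 0.9493 rad = 54.39°.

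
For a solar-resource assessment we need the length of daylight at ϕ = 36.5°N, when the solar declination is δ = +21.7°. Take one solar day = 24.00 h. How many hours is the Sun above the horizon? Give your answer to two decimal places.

14.28 h

cos h₀ = −tan ϕ · tan δ = −tan(+36.5°) × tan(+21.700°) = -0.2945, so h₀ = 1.8697 rad = 107.13°.
Daylight = 2h₀/(2π) × 24.00 h = (1.8697/π) × 24.00 = 14.28 h.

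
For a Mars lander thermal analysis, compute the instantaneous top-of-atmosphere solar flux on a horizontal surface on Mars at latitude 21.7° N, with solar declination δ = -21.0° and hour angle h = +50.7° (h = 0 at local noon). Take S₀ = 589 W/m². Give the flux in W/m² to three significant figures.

246 W/m²

cos θ_z = sin φ sin δ + cos φ cos δ cos h = -0.132505 + 0.549407 = 0.416902.
Flux = S₀ · cos θ_z = 589 × 0.416902 = 245.6 W/m².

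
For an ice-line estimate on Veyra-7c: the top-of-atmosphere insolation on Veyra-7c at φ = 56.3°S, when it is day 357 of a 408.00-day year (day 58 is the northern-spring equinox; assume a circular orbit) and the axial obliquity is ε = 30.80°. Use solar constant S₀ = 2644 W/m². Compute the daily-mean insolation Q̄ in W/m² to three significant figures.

Q̄ ≈ 1.13e+03 W/m²

Solar longitude: λ_s = 360° × (357 − 58)/408.00 = 263.824°.
sin δ = sin 30.80° × sin 263.824° = -0.50907, so δ = -30.602°.
cos H₀ = −tan(-56.3°) tan(-30.602°) = -0.8868, H₀ = 2.6612 rad.
Bracket: H₀ sin φ sin δ + cos φ cos δ sin H₀ = 2.6612×-0.83195×-0.50907 + 0.55484×0.86072×0.46209 = 1.127074 + 0.220677 = 1.347751.
Q̄ = (S₀/π) × [bracket] = (2644/π) × 1.347751 = 1134 W/m².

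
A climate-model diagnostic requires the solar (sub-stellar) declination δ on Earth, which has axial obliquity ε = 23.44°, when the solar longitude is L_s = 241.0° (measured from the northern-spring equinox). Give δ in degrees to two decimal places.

sin δ = sin ε · sin L_s = sin 23.44° × sin 241.0° = -0.347914.
δ = arcsin(-0.347914) = -20.36°.

δ = -20.36°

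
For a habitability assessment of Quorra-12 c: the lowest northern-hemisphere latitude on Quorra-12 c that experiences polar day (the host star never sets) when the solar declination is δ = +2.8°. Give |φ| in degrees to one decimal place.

|φ| = 87.2°

Polar day requires cos H₀ = −tan φ tan δ ≤ −1, i.e. tan φ tan δ ≥ 1.
The boundary is |tan φ| · |tan δ| = 1, so |φ| = 90° − |δ| = 90° − 2.8° = 87.2° in the northern hemisphere.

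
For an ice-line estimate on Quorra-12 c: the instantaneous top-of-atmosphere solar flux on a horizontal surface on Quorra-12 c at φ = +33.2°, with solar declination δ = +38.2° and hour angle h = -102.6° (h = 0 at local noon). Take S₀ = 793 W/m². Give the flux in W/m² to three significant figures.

cos θ_z = sin φ sin δ + cos φ cos δ cos h = 0.338618 + -0.143446 = 0.195172.
Flux = S₀ · cos θ_z = 793 × 0.195172 = 154.8 W/m².

155 W/m²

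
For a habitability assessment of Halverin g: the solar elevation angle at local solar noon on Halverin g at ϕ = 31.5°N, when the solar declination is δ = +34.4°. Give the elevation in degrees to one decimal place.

At local noon the hour angle is zero, so the zenith angle equals |ϕ − δ| = |+31.5° − (+34.400°)| = 2.900°.
Elevation = 90° − 2.900° = 87.1°.

87.1°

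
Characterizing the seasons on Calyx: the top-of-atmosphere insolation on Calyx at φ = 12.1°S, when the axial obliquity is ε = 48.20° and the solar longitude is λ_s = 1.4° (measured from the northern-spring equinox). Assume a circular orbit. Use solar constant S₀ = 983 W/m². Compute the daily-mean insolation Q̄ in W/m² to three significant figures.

Q̄ ≈ 304 W/m²

Solar declination: sin δ = sin ε · sin λ_s = sin 48.20° × sin 1.4° = 0.01821, so δ = +1.044°.
cos H₀ = −tan(-12.1°) tan(+1.044°) = 0.0039, H₀ = 1.5669 rad.
Bracket: H₀ sin φ sin δ + cos φ cos δ sin H₀ = 1.5669×-0.20962×0.01821 + 0.97778×0.99983×0.99999 = -0.005981 + 0.977604 = 0.971623.
Q̄ = (S₀/π) × [bracket] = (983/π) × 0.971623 = 304.0 W/m².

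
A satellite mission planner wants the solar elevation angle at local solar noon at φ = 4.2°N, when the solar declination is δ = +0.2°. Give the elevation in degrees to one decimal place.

86.0°

At local noon the hour angle is zero, so the zenith angle equals |φ − δ| = |+4.2° − (+0.200°)| = 4.000°.
Elevation = 90° − 4.000° = 86.0°.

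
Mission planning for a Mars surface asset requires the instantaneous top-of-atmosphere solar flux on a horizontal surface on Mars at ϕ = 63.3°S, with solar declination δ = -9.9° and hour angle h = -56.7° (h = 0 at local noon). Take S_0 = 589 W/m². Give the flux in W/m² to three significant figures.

234 W/m²

cos θ_z = sin ϕ sin δ + cos ϕ cos δ cos h = 0.153597 + 0.243013 = 0.396610.
Flux = S_0 · cos θ_z = 589 × 0.396610 = 233.6 W/m².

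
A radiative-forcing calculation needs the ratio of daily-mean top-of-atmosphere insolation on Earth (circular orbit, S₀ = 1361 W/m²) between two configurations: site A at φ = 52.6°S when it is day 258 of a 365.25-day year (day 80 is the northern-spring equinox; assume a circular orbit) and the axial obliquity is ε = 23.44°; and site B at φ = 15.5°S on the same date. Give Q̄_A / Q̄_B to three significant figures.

— Configuration A (φ=-52.6°):
Solar longitude: λ_s = 360° × (258 − 80)/365.25 = 175.441°.
sin δ = sin 23.44° × sin 175.441° = 0.03162, so δ = +1.812°.
cos H₀ = −tan(-52.6°) tan(+1.812°) = 0.0414, H₀ = 1.5294 rad.
Bracket: H₀ sin φ sin δ + cos φ cos δ sin H₀ = 1.5294×-0.79441×0.03162 + 0.60738×0.99950×0.99914 = -0.038417 + 0.606554 = 0.568137.
Q̄ = (S₀/π) × [bracket] = (1361/π) × 0.568137 = 246.13 W/m².
— Configuration B (φ=-15.5°):
cos H₀ = −tan(-15.5°) tan(+1.812°) = 0.0088, H₀ = 1.5620 rad.
Bracket: H₀ sin φ sin δ + cos φ cos δ sin H₀ = 1.5620×-0.26724×0.03162 + 0.96363×0.99950×0.99996 = -0.013199 + 0.963110 = 0.949911.
Q̄ = (S₀/π) × [bracket] = (1361/π) × 0.949911 = 411.52 W/m².
Ratio Q̄_A / Q̄_B = 246.13 / 411.52 = 0.5981.

Q̄_A / Q̄_B ≈ 0.598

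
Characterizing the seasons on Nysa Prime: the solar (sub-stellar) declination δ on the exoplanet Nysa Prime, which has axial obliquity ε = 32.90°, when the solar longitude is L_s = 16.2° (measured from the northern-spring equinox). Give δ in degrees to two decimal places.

sin δ = sin ε · sin L_s = sin 32.90° × sin 16.2° = 0.151541.
δ = arcsin(0.151541) = +8.72°.

δ = +8.72°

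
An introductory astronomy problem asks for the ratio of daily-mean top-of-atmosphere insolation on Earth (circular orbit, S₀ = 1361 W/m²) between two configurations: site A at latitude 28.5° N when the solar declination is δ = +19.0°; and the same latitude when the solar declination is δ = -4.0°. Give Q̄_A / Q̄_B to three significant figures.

Q̄_A / Q̄_B ≈ 1.32

— Configuration A (φ=+28.5°):
cos H₀ = −tan(+28.5°) tan(+19.000°) = -0.1870, H₀ = 1.7589 rad.
Bracket: H₀ sin φ sin δ + cos φ cos δ sin H₀ = 1.7589×0.47716×0.32557 + 0.87882×0.94552×0.98237 = 0.273243 + 0.816292 = 1.089535.
Q̄ = (S₀/π) × [bracket] = (1361/π) × 1.089535 = 472.01 W/m².
— Configuration B (φ=+28.5°):
cos H₀ = −tan(+28.5°) tan(-4.000°) = 0.0380, H₀ = 1.5328 rad.
Bracket: H₀ sin φ sin δ + cos φ cos δ sin H₀ = 1.5328×0.47716×-0.06976 + 0.87882×0.99756×0.99928 = -0.051022 + 0.876044 = 0.825022.
Q̄ = (S₀/π) × [bracket] = (1361/π) × 0.825022 = 357.42 W/m².
Ratio Q̄_A / Q̄_B = 472.01 / 357.42 = 1.321.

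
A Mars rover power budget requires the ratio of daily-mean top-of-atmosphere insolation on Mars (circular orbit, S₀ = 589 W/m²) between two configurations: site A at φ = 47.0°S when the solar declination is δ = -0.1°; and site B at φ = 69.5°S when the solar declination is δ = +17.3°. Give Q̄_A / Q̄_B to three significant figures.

— Configuration A (φ=-47.0°):
cos H₀ = −tan(-47.0°) tan(-0.100°) = -0.0019, H₀ = 1.5727 rad.
Bracket: H₀ sin φ sin δ + cos φ cos δ sin H₀ = 1.5727×-0.73135×-0.00175 + 0.68200×1.00000×1.00000 = 0.002013 + 0.682000 = 0.684013.
Q̄ = (S₀/π) × [bracket] = (589/π) × 0.684013 = 128.24 W/m².
— Configuration B (φ=-69.5°):
cos H₀ = −tan(-69.5°) tan(+17.300°) = 0.8331, H₀ = 0.5862 rad.
Bracket: H₀ sin φ sin δ + cos φ cos δ sin H₀ = 0.5862×-0.93667×0.29737 + 0.35021×0.95476×0.55319 = -0.163279 + 0.184968 = 0.021689.
Q̄ = (S₀/π) × [bracket] = (589/π) × 0.021689 = 4.0664 W/m².
Ratio Q̄_A / Q̄_B = 128.24 / 4.0664 = 31.54.

Q̄_A / Q̄_B ≈ 31.5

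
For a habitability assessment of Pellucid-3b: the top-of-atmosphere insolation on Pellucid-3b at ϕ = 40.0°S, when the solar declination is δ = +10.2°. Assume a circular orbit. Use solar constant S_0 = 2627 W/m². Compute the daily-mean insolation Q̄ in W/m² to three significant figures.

Q̄ ≈ 488 W/m²

cos h₀ = −tan(-40.0°) tan(+10.200°) = 0.1510, h₀ = 1.4192 rad.
Bracket: h₀ sin ϕ sin δ + cos ϕ cos δ sin h₀ = 1.4192×-0.64279×0.17708 + 0.76604×0.98420×0.98854 = -0.161541 + 0.745296 = 0.583755.
Q̄ = (S_0/π) × [bracket] = (2627/π) × 0.583755 = 488.1 W/m².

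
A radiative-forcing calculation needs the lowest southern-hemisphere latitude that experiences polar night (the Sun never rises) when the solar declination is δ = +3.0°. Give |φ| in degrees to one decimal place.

Polar night requires cos H₀ = −tan φ tan δ ≥ 1, i.e. tan φ tan δ ≤ −1.
The boundary is |tan φ| · |tan δ| = 1, so |φ| = 90° − |δ| = 90° − 3.0° = 87.0° in the southern hemisphere.

|φ| = 87.0°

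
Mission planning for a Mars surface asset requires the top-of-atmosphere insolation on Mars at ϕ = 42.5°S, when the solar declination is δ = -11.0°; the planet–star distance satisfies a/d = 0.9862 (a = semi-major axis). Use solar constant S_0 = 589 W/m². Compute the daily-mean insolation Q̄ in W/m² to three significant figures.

cos h₀ = −tan(-42.5°) tan(-11.000°) = -0.1781, h₀ = 1.7499 rad.
Bracket: h₀ sin ϕ sin δ + cos ϕ cos δ sin h₀ = 1.7499×-0.67559×-0.19081 + 0.73728×0.98163×0.98401 = 0.225578 + 0.712164 = 0.937742.
Inverse-square distance factor (a/d)² = 0.9862² = 0.972590.
Q̄ = (S_0/π) × 0.972590 × [bracket] = (589/π) × 0.972590 × 0.937742 = 171.0 W/m².

Q̄ ≈ 171 W/m²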